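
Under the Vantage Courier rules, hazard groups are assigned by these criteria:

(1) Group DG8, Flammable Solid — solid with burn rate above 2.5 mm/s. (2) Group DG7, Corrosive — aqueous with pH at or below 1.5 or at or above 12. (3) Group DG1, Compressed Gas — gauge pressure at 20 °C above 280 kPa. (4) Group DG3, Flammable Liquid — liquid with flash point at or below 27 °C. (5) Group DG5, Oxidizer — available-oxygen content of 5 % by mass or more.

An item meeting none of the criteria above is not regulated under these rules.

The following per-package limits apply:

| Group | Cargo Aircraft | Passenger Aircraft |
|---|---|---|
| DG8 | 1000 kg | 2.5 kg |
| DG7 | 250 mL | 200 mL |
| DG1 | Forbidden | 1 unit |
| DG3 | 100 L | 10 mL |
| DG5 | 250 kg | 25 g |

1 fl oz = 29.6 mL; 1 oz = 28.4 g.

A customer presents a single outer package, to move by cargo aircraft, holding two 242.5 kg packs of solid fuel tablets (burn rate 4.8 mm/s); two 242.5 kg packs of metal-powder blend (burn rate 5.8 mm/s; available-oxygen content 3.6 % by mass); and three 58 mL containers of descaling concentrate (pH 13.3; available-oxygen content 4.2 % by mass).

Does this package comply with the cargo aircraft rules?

Yes

With burn rate 4.8 mm/s (> 2.5 mm/s), the solid fuel tablets fall in Group DG8.
Metal-powder blend: burn rate 5.8 mm/s > 2.5 mm/s → Group DG8 (Flammable Solid).
The descaling concentrate has pH 13.3, which is ≥ 12, so it is Group DG7 (Corrosive).
Total Group DG8: (two 242.5 kg packs = 485 kg) + (two 242.5 kg packs = 485 kg) = 970 kg.
970 kg is within the cargo aircraft limit of 1000 kg for Group DG8.
Group DG7 quantity: three 58 mL containers = 174 mL.
174 mL ≤ 250 mL (cargo aircraft limit, Group DG7) — within limit.
Every hazard group is within its cargo aircraft limit and no segregation rule is violated.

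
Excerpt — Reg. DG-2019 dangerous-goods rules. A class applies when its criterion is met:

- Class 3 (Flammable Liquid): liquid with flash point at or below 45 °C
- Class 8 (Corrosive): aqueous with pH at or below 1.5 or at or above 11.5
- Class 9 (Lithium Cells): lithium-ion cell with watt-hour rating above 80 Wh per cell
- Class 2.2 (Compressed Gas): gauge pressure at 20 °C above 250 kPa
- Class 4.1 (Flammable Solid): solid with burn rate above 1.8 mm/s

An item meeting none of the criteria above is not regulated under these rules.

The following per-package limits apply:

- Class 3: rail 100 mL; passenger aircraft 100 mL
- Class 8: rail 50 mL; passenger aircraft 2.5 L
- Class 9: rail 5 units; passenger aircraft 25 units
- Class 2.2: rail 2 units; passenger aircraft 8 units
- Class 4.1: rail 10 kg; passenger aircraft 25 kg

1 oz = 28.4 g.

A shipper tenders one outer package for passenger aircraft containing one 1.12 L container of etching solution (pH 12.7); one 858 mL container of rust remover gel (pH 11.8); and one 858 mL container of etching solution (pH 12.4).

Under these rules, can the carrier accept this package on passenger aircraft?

With pH 12.7 (≥ 11.5), the etching solution falls in Class 8.
Rust remover gel: pH 11.8 ≥ 11.5 → Class 8 (Corrosive).
With pH 12.4 (≥ 11.5), the etching solution falls in Class 8.
Class 8 net quantity: 1.12 L + 858 mL + 858 mL = 2.836 L.
That exceeds the Class 8 passenger aircraft limit of 2.5 L.

No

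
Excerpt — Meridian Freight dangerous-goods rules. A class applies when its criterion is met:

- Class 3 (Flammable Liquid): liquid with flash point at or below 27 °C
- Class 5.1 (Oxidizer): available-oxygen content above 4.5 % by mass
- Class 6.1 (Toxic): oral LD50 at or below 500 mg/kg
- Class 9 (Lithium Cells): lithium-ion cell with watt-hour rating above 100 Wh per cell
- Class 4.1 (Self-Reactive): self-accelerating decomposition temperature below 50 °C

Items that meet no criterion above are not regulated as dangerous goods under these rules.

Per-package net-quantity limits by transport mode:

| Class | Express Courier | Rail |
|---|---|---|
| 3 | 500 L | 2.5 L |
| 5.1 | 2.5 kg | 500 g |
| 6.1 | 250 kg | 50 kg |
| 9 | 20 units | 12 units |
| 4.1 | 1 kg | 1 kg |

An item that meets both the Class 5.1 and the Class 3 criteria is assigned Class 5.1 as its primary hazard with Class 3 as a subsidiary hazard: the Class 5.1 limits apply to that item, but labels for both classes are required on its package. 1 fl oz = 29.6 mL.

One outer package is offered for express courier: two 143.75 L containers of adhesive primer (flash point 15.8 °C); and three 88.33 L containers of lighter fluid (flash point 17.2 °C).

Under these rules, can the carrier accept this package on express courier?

With flash point 15.8 °C (≤ 27 °C), the adhesive primer falls in Class 3.
Lighter fluid: flash point 17.2 °C ≤ 27 °C → Class 3 (Flammable Liquid).
Total Class 3: (two 143.75 L containers = 287.5 L) + (three 88.33 L containers = 264.99 L) = 552.49 L.
552.49 L > 500 L (express courier limit, Class 3) — over the limit.

No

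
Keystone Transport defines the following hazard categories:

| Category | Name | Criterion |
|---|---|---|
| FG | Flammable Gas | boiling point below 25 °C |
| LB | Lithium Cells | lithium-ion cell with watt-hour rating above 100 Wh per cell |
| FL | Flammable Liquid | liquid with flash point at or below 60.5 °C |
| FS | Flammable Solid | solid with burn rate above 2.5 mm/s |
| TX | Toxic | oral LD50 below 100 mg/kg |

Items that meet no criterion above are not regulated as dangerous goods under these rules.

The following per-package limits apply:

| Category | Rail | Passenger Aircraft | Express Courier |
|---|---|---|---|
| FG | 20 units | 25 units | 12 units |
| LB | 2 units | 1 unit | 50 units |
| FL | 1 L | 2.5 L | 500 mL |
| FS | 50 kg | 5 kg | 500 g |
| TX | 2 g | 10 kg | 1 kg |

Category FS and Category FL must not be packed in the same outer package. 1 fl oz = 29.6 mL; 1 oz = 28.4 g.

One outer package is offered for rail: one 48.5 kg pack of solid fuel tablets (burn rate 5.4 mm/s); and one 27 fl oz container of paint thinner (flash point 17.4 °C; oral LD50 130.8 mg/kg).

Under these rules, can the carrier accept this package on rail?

No

Burn rate 5.4 mm/s meets the Category FS criterion (Flammable Solid), so the solid fuel tablets are Category FS.
Flash point 17.4 °C meets the Category FL criterion (Flammable Liquid), so the paint thinner is Category FL.
Category FS quantity: 48.5 kg.
That is within the Category FS rail limit of 50 kg.
Category FL quantity: one 27 fl oz container = 799.2 mL.
That is within the Category FL rail limit of 1 L.
Category FS and Category FL may not share an outer package.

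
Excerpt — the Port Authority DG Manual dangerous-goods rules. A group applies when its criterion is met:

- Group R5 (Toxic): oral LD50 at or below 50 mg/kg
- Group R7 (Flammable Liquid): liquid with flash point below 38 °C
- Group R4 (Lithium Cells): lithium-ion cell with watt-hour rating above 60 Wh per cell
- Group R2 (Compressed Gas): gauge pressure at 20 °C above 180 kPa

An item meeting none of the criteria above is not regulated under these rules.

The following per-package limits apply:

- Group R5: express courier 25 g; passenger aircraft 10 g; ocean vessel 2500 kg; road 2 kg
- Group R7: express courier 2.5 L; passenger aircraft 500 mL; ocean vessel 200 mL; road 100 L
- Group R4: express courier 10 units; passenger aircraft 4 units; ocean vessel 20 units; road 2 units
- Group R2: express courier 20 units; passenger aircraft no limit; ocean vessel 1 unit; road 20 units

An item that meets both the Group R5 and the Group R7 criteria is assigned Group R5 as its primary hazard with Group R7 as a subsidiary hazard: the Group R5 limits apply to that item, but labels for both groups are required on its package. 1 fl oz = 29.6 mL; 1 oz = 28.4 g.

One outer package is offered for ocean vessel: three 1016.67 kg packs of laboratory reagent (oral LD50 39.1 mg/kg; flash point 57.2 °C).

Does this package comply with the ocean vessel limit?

With oral LD50 39.1 mg/kg (≤ 50 mg/kg), the laboratory reagent falls in Group R5.
Group R5 quantity: three 1016.67 kg packs = 3050.01 kg.
That exceeds the Group R5 ocean vessel limit of 2500 kg.

No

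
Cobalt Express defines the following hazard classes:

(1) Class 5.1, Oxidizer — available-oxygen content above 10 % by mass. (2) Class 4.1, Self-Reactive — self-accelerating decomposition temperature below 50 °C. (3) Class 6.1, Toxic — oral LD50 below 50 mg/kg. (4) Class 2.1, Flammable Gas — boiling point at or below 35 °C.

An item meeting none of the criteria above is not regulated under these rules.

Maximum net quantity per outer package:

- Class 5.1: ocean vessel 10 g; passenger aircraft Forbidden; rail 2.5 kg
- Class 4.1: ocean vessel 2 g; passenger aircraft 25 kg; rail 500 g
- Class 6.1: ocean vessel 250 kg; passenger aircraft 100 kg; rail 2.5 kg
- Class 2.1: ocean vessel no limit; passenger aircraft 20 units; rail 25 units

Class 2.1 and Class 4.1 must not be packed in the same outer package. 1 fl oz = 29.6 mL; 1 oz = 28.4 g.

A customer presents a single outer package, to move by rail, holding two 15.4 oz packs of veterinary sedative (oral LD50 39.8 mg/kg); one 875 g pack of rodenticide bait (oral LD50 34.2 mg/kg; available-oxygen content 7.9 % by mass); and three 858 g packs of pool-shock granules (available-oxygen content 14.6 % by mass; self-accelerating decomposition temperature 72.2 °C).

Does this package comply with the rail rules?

No

The veterinary sedative has oral LD50 39.8 mg/kg, which is < 50 mg/kg, so it is Class 6.1 (Toxic).
With oral LD50 34.2 mg/kg (< 50 mg/kg), the rodenticide bait falls in Class 6.1.
The pool-shock granules have available-oxygen content 14.6 % by mass, which is > 10 % by mass, so they are Class 5.1 (Oxidizer).
Class 6.1 net quantity: (two 15.4 oz packs = 874.72 g) + 875 g = 1749.72 g.
That is within the Class 6.1 rail limit of 2.5 kg.
Class 5.1 quantity: three 858 g packs = 2.574 kg.
2.574 kg exceeds the rail limit of 2.5 kg for Class 5.1.
The segregation rule (Class 2.1 with Class 4.1) does not apply to Class 6.1 with Class 5.1.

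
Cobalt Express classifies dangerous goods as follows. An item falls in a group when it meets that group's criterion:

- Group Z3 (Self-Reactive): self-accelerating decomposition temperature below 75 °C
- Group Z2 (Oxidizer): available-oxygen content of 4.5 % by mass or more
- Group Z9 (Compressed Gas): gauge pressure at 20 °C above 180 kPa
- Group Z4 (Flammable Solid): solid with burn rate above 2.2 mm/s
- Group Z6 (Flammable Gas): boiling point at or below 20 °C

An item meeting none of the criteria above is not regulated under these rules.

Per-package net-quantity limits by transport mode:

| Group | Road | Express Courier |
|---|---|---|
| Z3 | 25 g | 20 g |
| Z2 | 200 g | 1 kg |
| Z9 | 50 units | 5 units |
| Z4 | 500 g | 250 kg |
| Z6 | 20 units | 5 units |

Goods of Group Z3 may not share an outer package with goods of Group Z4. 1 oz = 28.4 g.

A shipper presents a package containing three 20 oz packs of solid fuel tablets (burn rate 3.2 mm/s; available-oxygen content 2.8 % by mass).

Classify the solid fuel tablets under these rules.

Group Z4

The solid fuel tablets have burn rate 3.2 mm/s, which is > 2.2 mm/s, so they are Group Z4 (Flammable Solid).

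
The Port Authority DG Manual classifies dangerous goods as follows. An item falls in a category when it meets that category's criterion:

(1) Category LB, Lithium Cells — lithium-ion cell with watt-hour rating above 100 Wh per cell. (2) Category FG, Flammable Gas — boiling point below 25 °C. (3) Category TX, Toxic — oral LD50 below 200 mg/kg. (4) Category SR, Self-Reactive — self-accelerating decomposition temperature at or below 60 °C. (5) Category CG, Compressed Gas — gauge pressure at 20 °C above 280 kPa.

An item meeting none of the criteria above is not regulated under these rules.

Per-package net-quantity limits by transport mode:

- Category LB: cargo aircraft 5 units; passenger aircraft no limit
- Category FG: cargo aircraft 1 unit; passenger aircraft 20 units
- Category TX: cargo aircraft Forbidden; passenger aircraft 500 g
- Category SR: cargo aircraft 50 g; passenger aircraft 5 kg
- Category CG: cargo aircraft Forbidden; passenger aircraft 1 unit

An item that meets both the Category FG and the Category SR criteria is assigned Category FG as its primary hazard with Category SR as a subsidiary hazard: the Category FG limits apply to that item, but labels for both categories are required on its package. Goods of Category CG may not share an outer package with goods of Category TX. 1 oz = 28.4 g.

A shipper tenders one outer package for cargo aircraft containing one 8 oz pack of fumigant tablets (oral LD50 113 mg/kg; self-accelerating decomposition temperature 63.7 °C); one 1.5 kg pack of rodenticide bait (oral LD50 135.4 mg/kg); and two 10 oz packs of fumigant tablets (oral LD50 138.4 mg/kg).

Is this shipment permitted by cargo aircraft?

Fumigant tablets: oral LD50 113 mg/kg < 200 mg/kg → Category TX (Toxic).
The rodenticide bait has oral LD50 135.4 mg/kg, which is < 200 mg/kg, so it is Category TX (Toxic).
Fumigant tablets: oral LD50 138.4 mg/kg < 200 mg/kg → Category TX (Toxic).
Total Category TX: (one 8 oz pack = 227.2 g) + 1.5 kg + (two 10 oz packs = 568 g) = 2295.2 g.
By cargo aircraft, Category TX is Forbidden regardless of quantity.

No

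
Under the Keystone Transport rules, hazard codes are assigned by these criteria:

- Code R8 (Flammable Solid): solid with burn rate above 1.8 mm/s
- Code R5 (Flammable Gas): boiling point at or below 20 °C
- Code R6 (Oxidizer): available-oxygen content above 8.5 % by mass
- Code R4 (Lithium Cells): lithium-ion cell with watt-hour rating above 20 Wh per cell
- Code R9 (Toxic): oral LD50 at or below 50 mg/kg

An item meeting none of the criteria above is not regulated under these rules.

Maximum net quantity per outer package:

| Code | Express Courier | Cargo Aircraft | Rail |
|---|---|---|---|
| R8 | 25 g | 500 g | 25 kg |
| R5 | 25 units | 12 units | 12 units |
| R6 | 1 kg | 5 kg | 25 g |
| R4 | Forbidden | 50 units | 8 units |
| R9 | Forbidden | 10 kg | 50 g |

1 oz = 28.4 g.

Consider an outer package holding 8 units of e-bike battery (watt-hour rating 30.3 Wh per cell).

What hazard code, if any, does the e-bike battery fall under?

The e-bike battery has watt-hour rating 30.3 Wh per cell, which is > 20 Wh per cell, so it is Code R4 (Lithium Cells).

Code R4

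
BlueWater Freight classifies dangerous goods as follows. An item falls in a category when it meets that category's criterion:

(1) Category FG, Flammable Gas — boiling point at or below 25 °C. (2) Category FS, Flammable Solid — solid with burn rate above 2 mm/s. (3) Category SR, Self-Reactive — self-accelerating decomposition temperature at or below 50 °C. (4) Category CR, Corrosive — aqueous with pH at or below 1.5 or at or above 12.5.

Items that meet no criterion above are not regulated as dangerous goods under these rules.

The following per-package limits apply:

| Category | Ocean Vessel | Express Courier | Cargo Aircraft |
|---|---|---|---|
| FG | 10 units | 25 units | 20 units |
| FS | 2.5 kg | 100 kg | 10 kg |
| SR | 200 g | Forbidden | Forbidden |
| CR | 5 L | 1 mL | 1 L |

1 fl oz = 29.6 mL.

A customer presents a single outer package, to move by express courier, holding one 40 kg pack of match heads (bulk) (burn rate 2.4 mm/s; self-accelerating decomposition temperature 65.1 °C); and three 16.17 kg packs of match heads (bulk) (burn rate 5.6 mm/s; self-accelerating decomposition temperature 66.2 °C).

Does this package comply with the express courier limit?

With burn rate 2.4 mm/s (> 2 mm/s), the match heads (bulk) fall in Category FS.
Burn rate 5.6 mm/s meets the Category FS criterion (Flammable Solid), so the match heads (bulk) are Category FS.
Total Category FS: 40 kg + (three 16.17 kg packs = 48.51 kg) = 88.51 kg.
That is within the Category FS express courier limit of 100 kg.

Yes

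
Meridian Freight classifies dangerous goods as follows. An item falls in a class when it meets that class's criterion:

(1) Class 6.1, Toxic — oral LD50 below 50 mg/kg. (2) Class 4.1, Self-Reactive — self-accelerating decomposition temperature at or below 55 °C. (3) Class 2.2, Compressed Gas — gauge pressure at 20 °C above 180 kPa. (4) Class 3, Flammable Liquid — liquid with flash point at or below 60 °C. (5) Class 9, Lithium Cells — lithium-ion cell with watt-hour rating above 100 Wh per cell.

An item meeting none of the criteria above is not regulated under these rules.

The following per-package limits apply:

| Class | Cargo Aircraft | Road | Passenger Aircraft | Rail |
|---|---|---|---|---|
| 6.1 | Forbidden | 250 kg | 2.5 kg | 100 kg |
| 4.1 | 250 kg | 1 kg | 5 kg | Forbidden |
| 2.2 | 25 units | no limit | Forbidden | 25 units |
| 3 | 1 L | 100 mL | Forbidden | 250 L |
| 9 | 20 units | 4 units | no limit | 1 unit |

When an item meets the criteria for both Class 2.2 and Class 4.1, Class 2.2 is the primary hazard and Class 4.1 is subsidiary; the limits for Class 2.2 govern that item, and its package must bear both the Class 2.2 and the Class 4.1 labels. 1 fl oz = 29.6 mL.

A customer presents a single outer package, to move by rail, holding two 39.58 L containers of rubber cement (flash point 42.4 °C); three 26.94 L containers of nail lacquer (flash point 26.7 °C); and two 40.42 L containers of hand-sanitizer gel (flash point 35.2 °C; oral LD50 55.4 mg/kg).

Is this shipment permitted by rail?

With flash point 42.4 °C (≤ 60 °C), the rubber cement falls in Class 3.
Nail lacquer: flash point 26.7 °C ≤ 60 °C → Class 3 (Flammable Liquid).
With flash point 35.2 °C (≤ 60 °C), the hand-sanitizer gel falls in Class 3.
Total Class 3: (two 39.58 L containers = 79.16 L) + (three 26.94 L containers = 80.82 L) + (two 40.42 L containers = 80.84 L) = 240.82 L.
240.82 L is within the rail limit of 250 L for Class 3.

Yes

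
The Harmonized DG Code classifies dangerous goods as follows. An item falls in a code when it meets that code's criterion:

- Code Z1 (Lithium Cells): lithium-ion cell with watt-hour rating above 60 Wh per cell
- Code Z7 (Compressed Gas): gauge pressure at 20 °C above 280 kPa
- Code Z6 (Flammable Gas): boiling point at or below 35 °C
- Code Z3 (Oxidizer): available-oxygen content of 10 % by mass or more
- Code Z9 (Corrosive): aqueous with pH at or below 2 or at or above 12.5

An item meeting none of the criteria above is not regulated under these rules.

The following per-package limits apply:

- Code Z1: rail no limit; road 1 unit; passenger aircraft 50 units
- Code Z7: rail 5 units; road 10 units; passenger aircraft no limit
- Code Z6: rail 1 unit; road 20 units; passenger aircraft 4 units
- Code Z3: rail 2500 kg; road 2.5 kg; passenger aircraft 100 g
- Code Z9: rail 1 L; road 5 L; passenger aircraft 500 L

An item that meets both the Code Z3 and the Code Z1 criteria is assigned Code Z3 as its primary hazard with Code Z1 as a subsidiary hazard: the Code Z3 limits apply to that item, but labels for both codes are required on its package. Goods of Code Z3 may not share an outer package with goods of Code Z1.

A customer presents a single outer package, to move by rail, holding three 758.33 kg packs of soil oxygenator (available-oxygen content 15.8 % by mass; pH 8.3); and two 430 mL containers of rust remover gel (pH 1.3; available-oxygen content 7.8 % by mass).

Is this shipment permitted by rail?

Soil oxygenator: available-oxygen content 15.8 % by mass ≥ 10 % by mass → Code Z3 (Oxidizer).
pH 1.3 meets the Code Z9 criterion (Corrosive), so the rust remover gel is Code Z9.
Code Z3 quantity: three 758.33 kg packs = 2274.99 kg.
2274.99 kg is within the rail limit of 2500 kg for Code Z3.
Code Z9 quantity: two 430 mL containers = 860 mL.
860 mL is within the rail limit of 1 L for Code Z9.
The segregation rule (Code Z3 with Code Z1) does not apply to Code Z3 with Code Z9.
Every hazard code is within its rail limit and no segregation rule is violated.

Yes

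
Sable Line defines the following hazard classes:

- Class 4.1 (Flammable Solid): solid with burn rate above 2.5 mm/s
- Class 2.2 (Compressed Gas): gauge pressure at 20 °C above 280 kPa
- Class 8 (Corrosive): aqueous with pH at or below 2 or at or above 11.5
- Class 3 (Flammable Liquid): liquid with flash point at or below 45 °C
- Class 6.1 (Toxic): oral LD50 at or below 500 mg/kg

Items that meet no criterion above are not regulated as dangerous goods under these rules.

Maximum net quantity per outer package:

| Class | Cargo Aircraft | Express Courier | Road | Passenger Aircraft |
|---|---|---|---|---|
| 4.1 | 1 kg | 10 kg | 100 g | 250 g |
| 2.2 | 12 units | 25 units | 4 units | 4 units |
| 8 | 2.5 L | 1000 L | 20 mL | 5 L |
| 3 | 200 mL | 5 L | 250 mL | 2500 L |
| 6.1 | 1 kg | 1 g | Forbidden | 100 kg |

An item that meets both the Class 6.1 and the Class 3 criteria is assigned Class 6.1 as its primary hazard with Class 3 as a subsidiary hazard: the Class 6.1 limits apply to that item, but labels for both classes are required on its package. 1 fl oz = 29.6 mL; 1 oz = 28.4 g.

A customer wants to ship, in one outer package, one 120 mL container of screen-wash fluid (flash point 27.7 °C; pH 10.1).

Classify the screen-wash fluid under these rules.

The screen-wash fluid has flash point 27.7 °C, which is ≤ 45 °C, so it is Class 3 (Flammable Liquid).

Class 3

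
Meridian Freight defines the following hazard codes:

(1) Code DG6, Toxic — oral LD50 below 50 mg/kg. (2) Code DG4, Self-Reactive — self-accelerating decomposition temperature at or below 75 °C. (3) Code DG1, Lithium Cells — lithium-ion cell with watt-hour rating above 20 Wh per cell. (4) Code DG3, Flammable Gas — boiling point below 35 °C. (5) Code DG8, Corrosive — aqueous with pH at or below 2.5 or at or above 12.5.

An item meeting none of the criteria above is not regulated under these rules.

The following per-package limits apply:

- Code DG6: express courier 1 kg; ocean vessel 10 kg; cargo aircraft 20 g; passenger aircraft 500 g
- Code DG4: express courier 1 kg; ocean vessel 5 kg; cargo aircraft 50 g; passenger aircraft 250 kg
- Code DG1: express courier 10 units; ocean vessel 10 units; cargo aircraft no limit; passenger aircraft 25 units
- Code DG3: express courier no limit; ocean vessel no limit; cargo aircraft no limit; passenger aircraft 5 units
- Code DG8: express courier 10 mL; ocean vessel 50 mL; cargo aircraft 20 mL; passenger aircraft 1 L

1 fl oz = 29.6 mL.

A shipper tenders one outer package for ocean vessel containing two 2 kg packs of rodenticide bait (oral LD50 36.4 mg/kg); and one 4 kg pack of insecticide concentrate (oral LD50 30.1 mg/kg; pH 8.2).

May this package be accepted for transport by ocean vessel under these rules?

Oral LD50 36.4 mg/kg meets the Code DG6 criterion (Toxic), so the rodenticide bait is Code DG6.
The insecticide concentrate has oral LD50 30.1 mg/kg, which is < 50 mg/kg, so it is Code DG6 (Toxic).
Total Code DG6: (two 2 kg packs = 4 kg) + 4 kg = 8 kg.
That is within the Code DG6 ocean vessel limit of 10 kg.

Yes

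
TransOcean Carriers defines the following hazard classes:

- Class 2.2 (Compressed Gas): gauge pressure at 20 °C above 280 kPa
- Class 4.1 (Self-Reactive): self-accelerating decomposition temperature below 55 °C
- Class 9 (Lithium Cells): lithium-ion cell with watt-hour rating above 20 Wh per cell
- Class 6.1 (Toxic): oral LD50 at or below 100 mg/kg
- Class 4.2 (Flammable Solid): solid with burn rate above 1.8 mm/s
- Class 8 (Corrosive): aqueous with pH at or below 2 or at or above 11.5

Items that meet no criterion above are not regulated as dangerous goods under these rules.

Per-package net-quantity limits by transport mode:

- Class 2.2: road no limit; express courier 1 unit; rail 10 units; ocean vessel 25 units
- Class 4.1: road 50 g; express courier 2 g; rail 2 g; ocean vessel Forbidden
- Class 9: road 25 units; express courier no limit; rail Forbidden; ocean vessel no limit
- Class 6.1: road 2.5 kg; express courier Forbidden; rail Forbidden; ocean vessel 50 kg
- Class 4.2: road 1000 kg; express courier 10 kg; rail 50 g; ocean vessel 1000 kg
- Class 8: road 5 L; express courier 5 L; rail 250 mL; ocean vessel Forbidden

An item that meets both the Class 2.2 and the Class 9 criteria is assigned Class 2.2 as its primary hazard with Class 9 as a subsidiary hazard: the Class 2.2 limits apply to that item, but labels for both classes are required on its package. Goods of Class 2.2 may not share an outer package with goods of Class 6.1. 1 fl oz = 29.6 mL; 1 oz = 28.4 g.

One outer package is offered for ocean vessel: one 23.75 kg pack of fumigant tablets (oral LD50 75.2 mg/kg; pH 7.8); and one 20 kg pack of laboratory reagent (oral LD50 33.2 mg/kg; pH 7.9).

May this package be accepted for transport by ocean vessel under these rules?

Yes

The fumigant tablets have oral LD50 75.2 mg/kg, which is ≤ 100 mg/kg, so they are Class 6.1 (Toxic).
The laboratory reagent has oral LD50 33.2 mg/kg, which is ≤ 100 mg/kg, so it is Class 6.1 (Toxic).
Total Class 6.1: 23.75 kg + 20 kg = 43.75 kg.
That is within the Class 6.1 ocean vessel limit of 50 kg.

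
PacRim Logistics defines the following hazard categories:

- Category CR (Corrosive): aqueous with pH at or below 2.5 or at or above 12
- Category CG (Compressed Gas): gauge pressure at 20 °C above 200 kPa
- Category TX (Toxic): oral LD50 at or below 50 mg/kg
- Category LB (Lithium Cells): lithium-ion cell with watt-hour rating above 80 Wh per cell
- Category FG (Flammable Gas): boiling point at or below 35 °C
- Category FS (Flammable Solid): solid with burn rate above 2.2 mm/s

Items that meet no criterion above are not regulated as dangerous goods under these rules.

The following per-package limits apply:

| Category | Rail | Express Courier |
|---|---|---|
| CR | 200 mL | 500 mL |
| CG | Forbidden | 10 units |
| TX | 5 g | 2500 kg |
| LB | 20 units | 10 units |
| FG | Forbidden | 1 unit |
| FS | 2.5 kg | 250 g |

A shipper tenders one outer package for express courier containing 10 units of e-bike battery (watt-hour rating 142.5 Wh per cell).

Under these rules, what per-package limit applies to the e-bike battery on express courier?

E-bike battery: watt-hour rating 142.5 Wh per cell > 80 Wh per cell → Category LB (Lithium Cells).
The express courier limit for Category LB is 10 units.

10 units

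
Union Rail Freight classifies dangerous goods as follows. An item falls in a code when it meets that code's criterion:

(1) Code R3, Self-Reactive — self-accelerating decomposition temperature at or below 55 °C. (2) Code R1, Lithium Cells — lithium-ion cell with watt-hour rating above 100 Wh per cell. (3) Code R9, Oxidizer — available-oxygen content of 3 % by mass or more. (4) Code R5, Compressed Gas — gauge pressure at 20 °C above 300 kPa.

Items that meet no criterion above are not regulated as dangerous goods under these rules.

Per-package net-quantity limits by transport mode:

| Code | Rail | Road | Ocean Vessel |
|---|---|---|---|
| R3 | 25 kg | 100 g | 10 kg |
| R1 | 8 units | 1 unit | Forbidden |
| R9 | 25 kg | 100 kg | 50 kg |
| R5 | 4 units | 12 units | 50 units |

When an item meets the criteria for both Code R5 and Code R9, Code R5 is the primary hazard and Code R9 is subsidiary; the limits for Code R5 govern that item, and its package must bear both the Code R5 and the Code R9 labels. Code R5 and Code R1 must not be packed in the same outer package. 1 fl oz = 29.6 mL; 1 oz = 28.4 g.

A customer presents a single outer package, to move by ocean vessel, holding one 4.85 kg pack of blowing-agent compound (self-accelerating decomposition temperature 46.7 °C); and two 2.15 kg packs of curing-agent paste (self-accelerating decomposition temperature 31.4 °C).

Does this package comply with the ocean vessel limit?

Yes

With self-accelerating decomposition temperature 46.7 °C (≤ 55 °C), the blowing-agent compound falls in Code R3.
Self-accelerating decomposition temperature 31.4 °C meets the Code R3 criterion (Self-Reactive), so the curing-agent paste is Code R3.
Total Code R3: 4.85 kg + (two 2.15 kg packs = 4.3 kg) = 9.15 kg.
9.15 kg ≤ 10 kg (ocean vessel limit, Code R3) — within limit.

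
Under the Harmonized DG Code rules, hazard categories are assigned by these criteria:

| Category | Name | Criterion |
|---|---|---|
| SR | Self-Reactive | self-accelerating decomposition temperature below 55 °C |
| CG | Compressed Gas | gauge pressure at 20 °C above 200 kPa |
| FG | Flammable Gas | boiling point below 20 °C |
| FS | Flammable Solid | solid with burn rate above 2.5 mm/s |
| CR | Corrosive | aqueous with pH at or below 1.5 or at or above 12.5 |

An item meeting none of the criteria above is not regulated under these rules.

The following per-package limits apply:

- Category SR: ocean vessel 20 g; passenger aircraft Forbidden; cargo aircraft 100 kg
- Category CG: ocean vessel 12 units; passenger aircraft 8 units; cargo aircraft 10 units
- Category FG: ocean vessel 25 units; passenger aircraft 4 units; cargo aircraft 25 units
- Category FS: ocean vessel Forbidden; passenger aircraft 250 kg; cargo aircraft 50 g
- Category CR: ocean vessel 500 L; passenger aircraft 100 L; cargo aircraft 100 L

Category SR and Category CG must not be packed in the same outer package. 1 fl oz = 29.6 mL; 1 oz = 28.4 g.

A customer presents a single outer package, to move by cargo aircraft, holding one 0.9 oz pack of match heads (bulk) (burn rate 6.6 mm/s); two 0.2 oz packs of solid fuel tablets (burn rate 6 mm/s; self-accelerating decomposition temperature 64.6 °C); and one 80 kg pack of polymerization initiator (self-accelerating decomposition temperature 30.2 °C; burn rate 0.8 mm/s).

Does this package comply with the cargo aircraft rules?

Yes

Match heads (bulk): burn rate 6.6 mm/s > 2.5 mm/s → Category FS (Flammable Solid).
The solid fuel tablets have burn rate 6 mm/s, which is > 2.5 mm/s, so they are Category FS (Flammable Solid).
With self-accelerating decomposition temperature 30.2 °C (< 55 °C), the polymerization initiator falls in Category SR.
Category SR quantity: 80 kg.
That is within the Category SR cargo aircraft limit of 100 kg.
Total Category FS: (one 0.9 oz pack = 25.56 g) + (two 0.2 oz packs = 11.36 g) = 36.92 g.
36.92 g ≤ 50 g (cargo aircraft limit, Category FS) — within limit.
The segregation rule (Category SR with Category CG) does not apply to Category SR with Category FS.
Every hazard category is within its cargo aircraft limit and no segregation rule is violated.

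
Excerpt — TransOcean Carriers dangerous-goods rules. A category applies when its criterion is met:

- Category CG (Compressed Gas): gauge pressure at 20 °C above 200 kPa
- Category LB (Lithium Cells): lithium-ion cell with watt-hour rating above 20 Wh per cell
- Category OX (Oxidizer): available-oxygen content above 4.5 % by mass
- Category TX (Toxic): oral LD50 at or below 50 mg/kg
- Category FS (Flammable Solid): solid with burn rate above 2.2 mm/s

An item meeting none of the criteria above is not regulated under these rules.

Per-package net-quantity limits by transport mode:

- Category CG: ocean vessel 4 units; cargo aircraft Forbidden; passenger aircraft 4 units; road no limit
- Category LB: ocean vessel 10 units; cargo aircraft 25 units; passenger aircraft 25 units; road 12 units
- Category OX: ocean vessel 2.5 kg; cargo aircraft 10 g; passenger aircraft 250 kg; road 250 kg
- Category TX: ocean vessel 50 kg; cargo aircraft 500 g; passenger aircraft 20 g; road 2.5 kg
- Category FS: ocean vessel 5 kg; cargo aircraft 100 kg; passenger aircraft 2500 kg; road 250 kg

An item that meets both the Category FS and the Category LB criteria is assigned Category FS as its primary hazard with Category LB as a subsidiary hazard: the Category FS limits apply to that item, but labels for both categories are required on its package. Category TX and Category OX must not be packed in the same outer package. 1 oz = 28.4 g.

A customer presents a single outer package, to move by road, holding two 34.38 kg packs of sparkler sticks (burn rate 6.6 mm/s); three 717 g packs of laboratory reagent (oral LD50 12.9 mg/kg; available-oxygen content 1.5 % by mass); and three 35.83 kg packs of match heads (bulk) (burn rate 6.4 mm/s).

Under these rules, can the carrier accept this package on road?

Yes

Sparkler sticks: burn rate 6.6 mm/s > 2.2 mm/s → Category FS (Flammable Solid).
The laboratory reagent has oral LD50 12.9 mg/kg, which is ≤ 50 mg/kg, so it is Category TX (Toxic).
Burn rate 6.4 mm/s meets the Category FS criterion (Flammable Solid), so the match heads (bulk) are Category FS.
Category TX quantity: three 717 g packs = 2.151 kg.
2.151 kg is within the road limit of 2.5 kg for Category TX.
Total Category FS: (two 34.38 kg packs = 68.76 kg) + (three 35.83 kg packs = 107.49 kg) = 176.25 kg.
That is within the Category FS road limit of 250 kg.
The segregation rule (Category TX with Category OX) does not apply to Category TX with Category FS.
Every hazard category is within its road limit and no segregation rule is violated.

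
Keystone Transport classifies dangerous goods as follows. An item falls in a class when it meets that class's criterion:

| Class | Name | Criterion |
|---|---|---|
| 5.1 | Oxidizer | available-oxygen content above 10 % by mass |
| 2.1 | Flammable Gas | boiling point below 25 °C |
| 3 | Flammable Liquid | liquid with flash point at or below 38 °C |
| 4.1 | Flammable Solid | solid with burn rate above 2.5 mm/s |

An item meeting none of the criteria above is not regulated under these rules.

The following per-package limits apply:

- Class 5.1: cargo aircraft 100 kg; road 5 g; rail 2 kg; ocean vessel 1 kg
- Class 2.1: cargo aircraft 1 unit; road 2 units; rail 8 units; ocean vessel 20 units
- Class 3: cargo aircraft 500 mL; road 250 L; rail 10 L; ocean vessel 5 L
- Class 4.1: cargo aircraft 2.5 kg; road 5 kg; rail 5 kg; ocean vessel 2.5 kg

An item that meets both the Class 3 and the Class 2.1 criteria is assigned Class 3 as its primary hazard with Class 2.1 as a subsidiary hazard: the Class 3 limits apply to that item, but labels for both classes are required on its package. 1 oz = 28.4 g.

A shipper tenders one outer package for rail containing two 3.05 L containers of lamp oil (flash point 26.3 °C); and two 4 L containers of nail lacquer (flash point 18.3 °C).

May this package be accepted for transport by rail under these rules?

No

With flash point 26.3 °C (≤ 38 °C), the lamp oil falls in Class 3.
Flash point 18.3 °C meets the Class 3 criterion (Flammable Liquid), so the nail lacquer is Class 3.
Total Class 3: (two 3.05 L containers = 6.1 L) + (two 4 L containers = 8 L) = 14.1 L.
14.1 L exceeds the rail limit of 10 L for Class 3.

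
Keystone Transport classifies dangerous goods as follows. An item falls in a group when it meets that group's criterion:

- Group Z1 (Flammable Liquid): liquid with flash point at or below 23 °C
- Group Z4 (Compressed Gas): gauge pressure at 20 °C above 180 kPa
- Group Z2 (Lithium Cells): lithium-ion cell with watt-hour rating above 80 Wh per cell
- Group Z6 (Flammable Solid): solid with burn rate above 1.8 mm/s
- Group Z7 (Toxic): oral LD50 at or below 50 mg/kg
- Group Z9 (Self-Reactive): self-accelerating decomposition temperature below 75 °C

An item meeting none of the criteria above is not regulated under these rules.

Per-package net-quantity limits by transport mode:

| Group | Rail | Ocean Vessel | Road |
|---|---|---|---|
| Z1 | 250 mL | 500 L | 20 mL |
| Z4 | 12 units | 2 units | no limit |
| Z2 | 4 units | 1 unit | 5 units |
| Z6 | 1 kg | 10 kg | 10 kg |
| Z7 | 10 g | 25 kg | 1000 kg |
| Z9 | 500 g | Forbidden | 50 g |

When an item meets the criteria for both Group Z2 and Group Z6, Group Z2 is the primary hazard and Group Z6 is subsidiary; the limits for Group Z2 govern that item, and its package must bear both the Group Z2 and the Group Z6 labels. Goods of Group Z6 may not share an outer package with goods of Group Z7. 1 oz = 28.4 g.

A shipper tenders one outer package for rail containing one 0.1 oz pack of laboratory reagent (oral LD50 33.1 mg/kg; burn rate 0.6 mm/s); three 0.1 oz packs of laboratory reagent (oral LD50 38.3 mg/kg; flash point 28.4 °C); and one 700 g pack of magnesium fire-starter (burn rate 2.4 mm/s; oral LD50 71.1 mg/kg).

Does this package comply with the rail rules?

No

Laboratory reagent: oral LD50 33.1 mg/kg ≤ 50 mg/kg → Group Z7 (Toxic).
The laboratory reagent has oral LD50 38.3 mg/kg, which is ≤ 50 mg/kg, so it is Group Z7 (Toxic).
Burn rate 2.4 mm/s meets the Group Z6 criterion (Flammable Solid), so the magnesium fire-starter is Group Z6.
Group Z6 quantity: 700 g.
700 g is within the rail limit of 1 kg for Group Z6.
Total Group Z7: (one 0.1 oz pack = 2.84 g) + (three 0.1 oz packs = 8.52 g) = 11.36 g.
11.36 g exceeds the rail limit of 10 g for Group Z7.
Group Z6 and Group Z7 may not share an outer package.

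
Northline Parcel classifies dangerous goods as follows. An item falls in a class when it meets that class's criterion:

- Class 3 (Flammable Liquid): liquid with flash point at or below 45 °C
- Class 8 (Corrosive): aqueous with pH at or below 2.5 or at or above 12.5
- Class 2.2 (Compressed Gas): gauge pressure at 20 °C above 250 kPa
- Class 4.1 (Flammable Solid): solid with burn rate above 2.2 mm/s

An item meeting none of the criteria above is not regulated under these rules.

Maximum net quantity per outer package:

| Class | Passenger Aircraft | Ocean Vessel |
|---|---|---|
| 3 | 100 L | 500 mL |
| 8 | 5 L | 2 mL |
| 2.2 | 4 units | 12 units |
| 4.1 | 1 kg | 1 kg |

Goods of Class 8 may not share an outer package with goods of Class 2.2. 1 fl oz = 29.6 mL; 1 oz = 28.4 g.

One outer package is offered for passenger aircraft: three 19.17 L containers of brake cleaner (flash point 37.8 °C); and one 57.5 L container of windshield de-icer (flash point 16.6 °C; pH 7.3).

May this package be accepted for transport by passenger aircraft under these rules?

No

The brake cleaner has flash point 37.8 °C, which is ≤ 45 °C, so it is Class 3 (Flammable Liquid).
Flash point 16.6 °C meets the Class 3 criterion (Flammable Liquid), so the windshield de-icer is Class 3.
Class 3 net quantity: (three 19.17 L containers = 57.51 L) + 57.5 L = 115.01 L.
115.01 L > 100 L (passenger aircraft limit, Class 3) — over the limit.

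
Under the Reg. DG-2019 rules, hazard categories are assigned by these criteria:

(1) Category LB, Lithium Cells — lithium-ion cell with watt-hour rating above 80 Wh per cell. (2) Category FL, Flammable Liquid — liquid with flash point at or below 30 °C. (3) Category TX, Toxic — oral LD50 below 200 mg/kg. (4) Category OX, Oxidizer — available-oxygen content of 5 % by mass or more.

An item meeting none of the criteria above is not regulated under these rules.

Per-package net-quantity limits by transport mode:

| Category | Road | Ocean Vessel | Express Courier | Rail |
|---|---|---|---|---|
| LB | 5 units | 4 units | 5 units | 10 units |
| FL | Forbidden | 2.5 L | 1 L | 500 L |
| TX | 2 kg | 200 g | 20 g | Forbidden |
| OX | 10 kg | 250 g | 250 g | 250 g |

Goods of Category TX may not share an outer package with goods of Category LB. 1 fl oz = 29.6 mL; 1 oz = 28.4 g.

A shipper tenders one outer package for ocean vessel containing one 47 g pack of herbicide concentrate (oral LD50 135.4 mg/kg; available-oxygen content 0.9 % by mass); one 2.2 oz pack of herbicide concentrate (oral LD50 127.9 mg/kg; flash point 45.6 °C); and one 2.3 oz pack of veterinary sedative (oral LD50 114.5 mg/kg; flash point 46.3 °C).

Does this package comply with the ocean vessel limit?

Yes

Herbicide concentrate: oral LD50 135.4 mg/kg < 200 mg/kg → Category TX (Toxic).
With oral LD50 127.9 mg/kg (< 200 mg/kg), the herbicide concentrate falls in Category TX.
Oral LD50 114.5 mg/kg meets the Category TX criterion (Toxic), so the veterinary sedative is Category TX.
Category TX net quantity: 47 g + (one 2.2 oz pack = 62.48 g) + (one 2.3 oz pack = 65.32 g) = 174.8 g.
That is within the Category TX ocean vessel limit of 200 g.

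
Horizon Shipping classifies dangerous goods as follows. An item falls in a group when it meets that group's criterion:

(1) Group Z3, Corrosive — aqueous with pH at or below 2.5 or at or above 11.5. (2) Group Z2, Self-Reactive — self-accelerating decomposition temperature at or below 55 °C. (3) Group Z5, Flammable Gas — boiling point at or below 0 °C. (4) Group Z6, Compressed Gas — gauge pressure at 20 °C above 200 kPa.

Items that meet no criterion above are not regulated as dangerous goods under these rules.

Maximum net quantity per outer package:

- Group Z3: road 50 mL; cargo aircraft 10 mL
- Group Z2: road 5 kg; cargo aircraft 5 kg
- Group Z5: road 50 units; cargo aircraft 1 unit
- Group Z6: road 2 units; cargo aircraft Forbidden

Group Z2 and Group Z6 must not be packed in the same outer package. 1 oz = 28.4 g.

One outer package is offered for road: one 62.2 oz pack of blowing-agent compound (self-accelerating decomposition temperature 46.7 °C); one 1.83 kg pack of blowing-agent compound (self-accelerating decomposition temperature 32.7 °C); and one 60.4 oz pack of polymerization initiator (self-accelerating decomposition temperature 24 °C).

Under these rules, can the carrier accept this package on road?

No

Blowing-agent compound: self-accelerating decomposition temperature 46.7 °C ≤ 55 °C → Group Z2 (Self-Reactive).
The blowing-agent compound has self-accelerating decomposition temperature 32.7 °C, which is ≤ 55 °C, so it is Group Z2 (Self-Reactive).
The polymerization initiator has self-accelerating decomposition temperature 24 °C, which is ≤ 55 °C, so it is Group Z2 (Self-Reactive).
Total Group Z2: (one 62.2 oz pack = 1766.48 g) + 1.83 kg + (one 60.4 oz pack = 1715.36 g) = 5311.84 g.
5311.84 g exceeds the road limit of 5 kg for Group Z2.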